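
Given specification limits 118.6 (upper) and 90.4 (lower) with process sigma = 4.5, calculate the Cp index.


Cp = (USL - LSL) / (6 * sigma)
= (118.6 - 90.4) / (6 * 4.5)
= 28.2000 / 27.0000
= 1.0444

1.0444


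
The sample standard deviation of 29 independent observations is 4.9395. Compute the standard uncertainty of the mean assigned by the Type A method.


u_A = s / sqrt(n)
u_A = 4.9395 / sqrt(29)
u_A = 4.9395 / 5.3851648
u_A = 0.9172

0.9172


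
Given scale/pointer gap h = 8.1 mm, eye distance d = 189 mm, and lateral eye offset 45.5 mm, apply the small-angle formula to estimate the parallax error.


error = h * offset / d
= 8.1 * 45.5 / 189
= 1.9500

1.9500


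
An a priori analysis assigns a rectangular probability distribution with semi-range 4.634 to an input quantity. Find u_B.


u_B = half_width / sqrt(3)
u_B = 4.634 / 1.7320508
u_B = 2.6754

2.6754


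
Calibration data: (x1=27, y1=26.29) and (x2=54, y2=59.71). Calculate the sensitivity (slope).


slope = (y2 - y1) / (x2 - x1)
= (59.71 - 26.29) / (54 - 27)
= 33.4200 / 27
= 1.2378

1.2378


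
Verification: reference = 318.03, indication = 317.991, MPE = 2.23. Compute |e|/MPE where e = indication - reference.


e = indication - reference = 317.991 - 318.03 = -0.0390
|e| = 0.0390
ratio = |e| / MPE = 0.0390 / 2.23
ratio = 0.0175

0.0175


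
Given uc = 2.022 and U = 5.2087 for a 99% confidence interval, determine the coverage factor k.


k = U / uc
k = 5.2087 / 2.022
k = 2.576

2.576


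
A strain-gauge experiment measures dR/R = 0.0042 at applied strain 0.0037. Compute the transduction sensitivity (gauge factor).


GF = (dR/R) / epsilon
= 0.0042 / 0.0037
= 1.1351

1.1351


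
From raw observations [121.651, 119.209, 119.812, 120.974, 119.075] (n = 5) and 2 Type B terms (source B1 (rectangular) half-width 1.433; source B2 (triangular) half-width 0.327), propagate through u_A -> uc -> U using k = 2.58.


mean = (121.651 + 119.209 + 119.812 + 120.974 + 119.075) / 5 = 120.1442
s = sqrt(sum((x - mean)^2)/(n-1)) = 1.1277365
u_A = s / sqrt(n) = 1.1277365 / sqrt(5) = 0.50433909
u_B1 = 1.433 / sqrt(3) = 0.82734294
u_B2 = 0.327 / sqrt(6) = 0.13349719
uc = sqrt(0.50433909^2 + 0.82734294^2 + 0.13349719^2) = 0.97809803
U = k * uc = 2.58 * 0.97809803
U = 2.5235

2.5235


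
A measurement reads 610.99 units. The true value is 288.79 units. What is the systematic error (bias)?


Systematic error = measured - true
= 610.99 - 288.79
= 322.2000

322.2000


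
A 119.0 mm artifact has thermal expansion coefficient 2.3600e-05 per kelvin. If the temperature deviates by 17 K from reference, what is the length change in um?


dL = L * alpha * dT
= 119.0 * 2.3600e-05 * 17
= 0.0477428 mm
dL_um = 0.0477428 * 1000 = 47.7428 um

47.7428


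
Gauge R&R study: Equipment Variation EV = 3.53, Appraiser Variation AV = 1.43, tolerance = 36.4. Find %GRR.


GRR = sqrt(EV^2 + AV^2) = sqrt(3.53^2 + 1.43^2) = 3.8086481
%GRR = GRR / tol * 100 = 3.8086481 / 36.4 * 100
%GRR = 10.4633

10.4633


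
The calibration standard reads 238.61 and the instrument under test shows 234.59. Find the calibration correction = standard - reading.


Correction = standard - reading
= 238.61 - 234.59
= 4.0200

4.0200


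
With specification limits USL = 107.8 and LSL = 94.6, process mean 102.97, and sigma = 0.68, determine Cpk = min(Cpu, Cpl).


Cpu = (USL - mean) / (3*sigma) = (107.8 - 102.97) / (3*0.68) = 2.3676
Cpl = (mean - LSL) / (3*sigma) = (102.97 - 94.6) / (3*0.68) = 4.1029
Cpk = min(Cpu, Cpl) = 2.3676

2.3676


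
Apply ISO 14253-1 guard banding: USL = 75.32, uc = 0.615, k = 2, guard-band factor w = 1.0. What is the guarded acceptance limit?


U = k * uc = 2 * 0.615 = 1.23
guard band g = w * U = 1.0 * 1.23 = 1.23
AL = USL - g = 75.32 - 1.23
AL = 74.0900

74.0900


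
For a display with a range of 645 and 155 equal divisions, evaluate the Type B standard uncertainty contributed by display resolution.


resolution = range / divisions
resolution = 645 / 155 = 4.1612903
u_res = resolution / (2*sqrt(3))
u_res = 4.1612903 / 3.4641016
u_res = 1.2013

1.2013


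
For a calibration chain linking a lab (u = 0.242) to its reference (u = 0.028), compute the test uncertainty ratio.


TUR = u_lab / u_ref
= 0.242 / 0.028
= 8.6429

8.6429


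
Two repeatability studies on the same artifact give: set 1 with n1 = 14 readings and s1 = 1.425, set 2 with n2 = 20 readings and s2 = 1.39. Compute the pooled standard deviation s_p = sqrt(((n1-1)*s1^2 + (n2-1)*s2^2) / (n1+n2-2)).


s_p = sqrt(((n1-1)*s1^2 + (n2-1)*s2^2) / (n1+n2-2))
numerator = (14-1)*1.425^2 + (20-1)*1.39^2 = 26.398125 + 36.7099 = 63.108025
denominator = 14 + 20 - 2 = 32
s_p^2 = 63.108025 / 32 = 1.9721258
s_p = sqrt(1.9721258) = 1.4043

1.4043


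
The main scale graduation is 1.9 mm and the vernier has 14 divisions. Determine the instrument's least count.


LC = MSD / n_div
= 1.9 / 14
= 0.1357

0.1357


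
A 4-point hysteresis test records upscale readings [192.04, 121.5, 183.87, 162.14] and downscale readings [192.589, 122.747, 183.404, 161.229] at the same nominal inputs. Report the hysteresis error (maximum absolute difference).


|192.04 - 192.589| = 0.5490
|121.5 - 122.747| = 1.2470
|183.87 - 183.404| = 0.4660
|162.14 - 161.229| = 0.9110
hysteresis = max(diffs) = 1.2470

1.2470


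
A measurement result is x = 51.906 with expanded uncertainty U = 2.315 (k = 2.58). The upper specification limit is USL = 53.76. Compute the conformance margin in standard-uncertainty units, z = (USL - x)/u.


u = U / k = 2.315 / 2.58 = 0.89728682
margin = |USL - x| = |53.76 - 51.906| = 1.854
z = margin / u = 1.854 / 0.89728682
z = 2.0662

2.0662


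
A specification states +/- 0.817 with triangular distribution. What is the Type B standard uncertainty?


u_B = half_width / sqrt(6)
u_B = 0.817 / 2.4494897
u_B = 0.3335

0.3335


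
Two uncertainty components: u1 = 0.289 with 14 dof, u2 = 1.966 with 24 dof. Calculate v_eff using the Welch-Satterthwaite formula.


uc = sqrt(u1^2 + u2^2) = sqrt(0.289^2 + 1.966^2) = 1.9871278
v_eff = uc^4 / (u1^4/v1 + u2^4/v2)
= 1.9871278^4 / (0.289^4/14 + 1.966^4/24)
= 15.592049 / 0.62297456
v_eff = 25.0284

25.0284


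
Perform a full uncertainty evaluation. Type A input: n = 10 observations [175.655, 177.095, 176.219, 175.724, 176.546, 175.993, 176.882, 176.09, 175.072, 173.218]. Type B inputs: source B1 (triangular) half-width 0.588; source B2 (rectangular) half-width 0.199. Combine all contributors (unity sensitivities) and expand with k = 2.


mean = (175.655 + 177.095 + 176.219 + 175.724 + 176.546 + 175.993 + 176.882 + 176.09 + 175.072 + 173.218) / 10 = 175.8494
s = sqrt(sum((x - mean)^2)/(n-1)) = 1.1005191
u_A = s / sqrt(n) = 1.1005191 / sqrt(10) = 0.3480147
u_B1 = 0.588 / sqrt(6) = 0.24004999
u_B2 = 0.199 / sqrt(3) = 0.1148927
uc = sqrt(0.3480147^2 + 0.24004999^2 + 0.1148927^2) = 0.43810793
U = k * uc = 2 * 0.43810793
U = 0.8762

0.8762


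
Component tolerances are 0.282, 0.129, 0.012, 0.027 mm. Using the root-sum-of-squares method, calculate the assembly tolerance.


RSS = sqrt(0.282^2 + 0.129^2 + 0.012^2 + 0.027^2)
= sqrt(0.097038)
= 0.3115

0.3115


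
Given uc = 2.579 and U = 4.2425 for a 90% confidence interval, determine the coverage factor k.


k = U / uc
k = 4.2425 / 2.579
k = 1.645

1.645


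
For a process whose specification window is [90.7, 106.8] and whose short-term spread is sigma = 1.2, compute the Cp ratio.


Cp = (USL - LSL) / (6 * sigma)
= (106.8 - 90.7) / (6 * 1.2)
= 16.1000 / 7.2000
= 2.2361

2.2361


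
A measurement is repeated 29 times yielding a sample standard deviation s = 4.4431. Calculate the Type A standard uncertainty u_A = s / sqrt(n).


u_A = s / sqrt(n)
u_A = 4.4431 / sqrt(29)
u_A = 4.4431 / 5.3851648
u_A = 0.8251

0.8251


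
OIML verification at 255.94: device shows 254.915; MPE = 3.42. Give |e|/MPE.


e = indication - reference = 254.915 - 255.94 = -1.0250
|e| = 1.0250
ratio = |e| / MPE = 1.0250 / 3.42
ratio = 0.2997

0.2997


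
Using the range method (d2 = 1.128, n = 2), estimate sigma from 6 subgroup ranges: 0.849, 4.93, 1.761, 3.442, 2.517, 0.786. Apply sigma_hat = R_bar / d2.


R_bar = (0.849 + 4.93 + 1.761 + 3.442 + 2.517 + 0.786) / 6
R_bar = 14.285 / 6 = 2.3808333
sigma_hat = R_bar / d2 = 2.3808333 / 1.128 = 2.1107

2.1107


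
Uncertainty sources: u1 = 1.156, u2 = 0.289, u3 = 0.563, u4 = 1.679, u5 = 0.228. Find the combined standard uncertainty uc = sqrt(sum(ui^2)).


uc = sqrt(1.156^2 + 0.289^2 + 0.563^2 + 1.679^2 + 0.228^2)
uc = sqrt(4.607851)
uc = 2.1466

2.1466


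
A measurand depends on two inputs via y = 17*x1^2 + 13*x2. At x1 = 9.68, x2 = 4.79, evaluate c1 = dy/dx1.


y = 17*x1^2 + 13*x2
dy/dx1 = 2*17*x1
Evaluate at x1 = 9.68: c1 = 34 * 9.68
c1 = 329.1200

329.1200


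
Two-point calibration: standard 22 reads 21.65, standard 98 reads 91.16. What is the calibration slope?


slope = (y2 - y1) / (x2 - x1)
= (91.16 - 21.65) / (98 - 22)
= 69.5100 / 76
= 0.9146

0.9146


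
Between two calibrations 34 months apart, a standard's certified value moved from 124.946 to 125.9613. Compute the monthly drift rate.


rate = (v2 - v1) / months
= (125.9613 - 124.946) / 34
= 1.0153 / 34
= 0.0299

0.0299


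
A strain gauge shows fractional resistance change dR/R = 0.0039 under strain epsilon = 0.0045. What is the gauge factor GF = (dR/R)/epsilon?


GF = (dR/R) / epsilon
= 0.0039 / 0.0045
= 0.8667

0.8667


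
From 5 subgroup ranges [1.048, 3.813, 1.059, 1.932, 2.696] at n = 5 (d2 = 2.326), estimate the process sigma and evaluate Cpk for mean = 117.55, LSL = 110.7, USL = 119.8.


R_bar = (1.048 + 3.813 + 1.059 + 1.932 + 2.696) / 5 = 2.1096
sigma = R_bar / d2 = 2.1096 / 2.326 = 0.90696475
Cp = (USL - LSL)/(6*sigma) = (119.8 - 110.7)/(6*0.90696475) = 1.6722
Cpu = (119.8 - 117.55)/(3*0.90696475) = 0.8269
Cpl = (117.55 - 110.7)/(3*0.90696475) = 2.5176
Cpk = min(Cpu, Cpl) = 0.8269

0.8269


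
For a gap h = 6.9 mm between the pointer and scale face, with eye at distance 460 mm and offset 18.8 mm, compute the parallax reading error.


error = h * offset / d
= 6.9 * 18.8 / 460
= 0.2820

0.2820


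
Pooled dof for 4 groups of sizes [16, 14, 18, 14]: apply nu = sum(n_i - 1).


nu = sum_i (n_i - 1)
nu = ((16 - 1) + (14 - 1) + (18 - 1) + (14 - 1))
nu = 15 + 13 + 17 + 13
nu = 58

58


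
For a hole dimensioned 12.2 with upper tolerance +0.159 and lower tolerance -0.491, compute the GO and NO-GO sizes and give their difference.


GO = nominal - lower_tol (smallest hole = maximum material condition)
GO = 12.2 - 0.491 = 11.709
NO-GO = nominal + upper_tol (largest hole = least material condition)
NO-GO = 12.2 + 0.159 = 12.359
spread = NO-GO - GO = 12.359 - 11.709 = 0.6500

0.6500


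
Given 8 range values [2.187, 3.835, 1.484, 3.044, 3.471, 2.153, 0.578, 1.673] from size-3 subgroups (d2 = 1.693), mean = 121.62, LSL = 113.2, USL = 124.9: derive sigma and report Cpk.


R_bar = (2.187 + 3.835 + 1.484 + 3.044 + 3.471 + 2.153 + 0.578 + 1.673) / 8 = 2.303125
sigma = R_bar / d2 = 2.303125 / 1.693 = 1.360381
Cp = (USL - LSL)/(6*sigma) = (124.9 - 113.2)/(6*1.360381) = 1.4334
Cpu = (124.9 - 121.62)/(3*1.360381) = 0.8037
Cpl = (121.62 - 113.2)/(3*1.360381) = 2.0631
Cpk = min(Cpu, Cpl) = 0.8037

0.8037


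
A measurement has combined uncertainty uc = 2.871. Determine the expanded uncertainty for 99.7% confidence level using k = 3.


U = k * uc
U = 3 * 2.871
U = 8.6130

8.6130


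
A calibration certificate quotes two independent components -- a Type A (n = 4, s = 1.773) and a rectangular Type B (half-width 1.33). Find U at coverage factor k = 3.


u_A = s / sqrt(n) = 1.773 / sqrt(4) = 0.8865
u_B = half_width / sqrt(3) = 1.33 / sqrt(3) = 0.76787586
uc = sqrt(u_A^2 + u_B^2) = sqrt(0.8865^2 + 0.76787586^2) = 1.1728238
U = k * uc = 3 * 1.1728238
U = 3.5185

3.5185


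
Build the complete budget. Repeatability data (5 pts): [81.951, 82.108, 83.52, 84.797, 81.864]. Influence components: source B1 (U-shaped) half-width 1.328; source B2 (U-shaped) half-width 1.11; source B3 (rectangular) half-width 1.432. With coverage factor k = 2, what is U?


mean = (81.951 + 82.108 + 83.52 + 84.797 + 81.864) / 5 = 82.848
s = sqrt(sum((x - mean)^2)/(n-1)) = 1.281664
u_A = s / sqrt(n) = 1.281664 / sqrt(5) = 0.57317757
u_B1 = 1.328 / sqrt(2) = 0.93903781
u_B2 = 1.11 / sqrt(2) = 0.78488853
u_B3 = 1.432 / sqrt(3) = 0.82676559
uc = sqrt(0.57317757^2 + 0.93903781^2 + 0.78488853^2 + 0.82676559^2) = 1.5842714
U = k * uc = 2 * 1.5842714
U = 3.1685

3.1685


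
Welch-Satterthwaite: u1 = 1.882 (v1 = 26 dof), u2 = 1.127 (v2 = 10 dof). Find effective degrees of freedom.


uc = sqrt(u1^2 + u2^2) = sqrt(1.882^2 + 1.127^2) = 2.1936392
v_eff = uc^4 / (u1^4/v1 + u2^4/v2)
= 2.1936392^4 / (1.882^4/26 + 1.127^4/10)
= 23.155853 / 0.64383145
v_eff = 35.9657

35.9657


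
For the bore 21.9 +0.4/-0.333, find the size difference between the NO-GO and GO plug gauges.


GO = nominal - lower_tol (smallest hole = maximum material condition)
GO = 21.9 - 0.333 = 21.567
NO-GO = nominal + upper_tol (largest hole = least material condition)
NO-GO = 21.9 + 0.4 = 22.3
spread = NO-GO - GO = 22.3 - 21.567 = 0.7330

0.7330


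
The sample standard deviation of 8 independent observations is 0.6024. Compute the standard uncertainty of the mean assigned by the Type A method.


u_A = s / sqrt(n)
u_A = 0.6024 / sqrt(8)
u_A = 0.6024 / 2.8284271
u_A = 0.2130

0.2130


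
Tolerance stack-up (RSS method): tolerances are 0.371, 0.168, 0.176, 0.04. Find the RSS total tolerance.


RSS = sqrt(0.371^2 + 0.168^2 + 0.176^2 + 0.04^2)
= sqrt(0.198441)
= 0.4455

0.4455


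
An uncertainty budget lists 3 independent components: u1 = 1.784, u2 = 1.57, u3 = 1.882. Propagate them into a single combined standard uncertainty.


uc = sqrt(1.784^2 + 1.57^2 + 1.882^2)
uc = sqrt(9.18948)
uc = 3.0314

3.0314


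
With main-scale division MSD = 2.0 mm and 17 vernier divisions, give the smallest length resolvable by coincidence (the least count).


LC = MSD / n_div
= 2.0 / 17
= 0.1176

0.1176


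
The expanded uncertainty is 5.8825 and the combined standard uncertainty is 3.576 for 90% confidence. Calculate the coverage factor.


k = U / uc
k = 5.8825 / 3.576
k = 1.645

1.645


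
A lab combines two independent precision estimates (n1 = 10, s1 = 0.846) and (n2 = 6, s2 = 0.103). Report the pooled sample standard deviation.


s_p = sqrt(((n1-1)*s1^2 + (n2-1)*s2^2) / (n1+n2-2))
numerator = (10-1)*0.846^2 + (6-1)*0.103^2 = 6.441444 + 0.053045 = 6.494489
denominator = 10 + 6 - 2 = 14
s_p^2 = 6.494489 / 14 = 0.46389207
s_p = sqrt(0.46389207) = 0.6811

0.6811


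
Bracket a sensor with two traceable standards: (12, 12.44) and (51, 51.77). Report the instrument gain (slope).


slope = (y2 - y1) / (x2 - x1)
= (51.77 - 12.44) / (51 - 12)
= 39.3300 / 39
= 1.0085

1.0085


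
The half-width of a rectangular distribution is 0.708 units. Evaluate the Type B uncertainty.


u_B = half_width / sqrt(3)
u_B = 0.708 / 1.7320508
u_B = 0.4088

0.4088


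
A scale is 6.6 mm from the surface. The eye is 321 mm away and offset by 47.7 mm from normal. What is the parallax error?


error = h * offset / d
= 6.6 * 47.7 / 321
= 0.9807

0.9807


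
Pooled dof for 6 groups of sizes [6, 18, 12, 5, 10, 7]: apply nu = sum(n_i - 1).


nu = sum_i (n_i - 1)
nu = ((6 - 1) + (18 - 1) + (12 - 1) + (5 - 1) + (10 - 1) + (7 - 1))
nu = 5 + 17 + 11 + 4 + 9 + 6
nu = 52

52


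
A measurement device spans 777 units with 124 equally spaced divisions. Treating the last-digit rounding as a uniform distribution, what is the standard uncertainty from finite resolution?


resolution = range / divisions
resolution = 777 / 124 = 6.266129
u_res = resolution / (2*sqrt(3))
u_res = 6.266129 / 3.4641016
u_res = 1.8089

1.8089


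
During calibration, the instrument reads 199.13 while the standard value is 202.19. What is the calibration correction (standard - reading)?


Correction = standard - reading
= 202.19 - 199.13
= 3.0600

3.0600


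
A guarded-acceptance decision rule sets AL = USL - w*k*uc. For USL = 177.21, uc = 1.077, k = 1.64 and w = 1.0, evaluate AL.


U = k * uc = 1.64 * 1.077 = 1.76628
guard band g = w * U = 1.0 * 1.76628 = 1.76628
AL = USL - g = 177.21 - 1.76628
AL = 175.4437

175.4437


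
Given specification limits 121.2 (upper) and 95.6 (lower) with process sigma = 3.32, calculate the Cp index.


Cp = (USL - LSL) / (6 * sigma)
= (121.2 - 95.6) / (6 * 3.32)
= 25.6000 / 19.9200
= 1.2851

1.2851


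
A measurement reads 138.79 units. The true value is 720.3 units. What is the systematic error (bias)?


Systematic error = measured - true
= 138.79 - 720.3
= -581.5100

-581.5100


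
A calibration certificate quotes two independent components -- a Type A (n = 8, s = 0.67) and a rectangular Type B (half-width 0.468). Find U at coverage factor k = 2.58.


u_A = s / sqrt(n) = 0.67 / sqrt(8) = 0.23688077
u_B = half_width / sqrt(3) = 0.468 / sqrt(3) = 0.27019993
uc = sqrt(u_A^2 + u_B^2) = sqrt(0.23688077^2 + 0.27019993^2) = 0.35933341
U = k * uc = 2.58 * 0.35933341
U = 0.9271

0.9271


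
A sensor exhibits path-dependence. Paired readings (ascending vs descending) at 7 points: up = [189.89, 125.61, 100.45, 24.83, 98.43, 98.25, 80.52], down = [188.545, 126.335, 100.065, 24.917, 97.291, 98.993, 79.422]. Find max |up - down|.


|189.89 - 188.545| = 1.3450
|125.61 - 126.335| = 0.7250
|100.45 - 100.065| = 0.3850
|24.83 - 24.917| = 0.0870
|98.43 - 97.291| = 1.1390
|98.25 - 98.993| = 0.7430
|80.52 - 79.422| = 1.0980
hysteresis = max(diffs) = 1.3450

1.3450


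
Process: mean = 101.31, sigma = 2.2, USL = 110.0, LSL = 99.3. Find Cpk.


Cpu = (USL - mean) / (3*sigma) = (110.0 - 101.31) / (3*2.2) = 1.3167
Cpl = (mean - LSL) / (3*sigma) = (101.31 - 99.3) / (3*2.2) = 0.3045
Cpk = min(Cpu, Cpl) = 0.3045

0.3045


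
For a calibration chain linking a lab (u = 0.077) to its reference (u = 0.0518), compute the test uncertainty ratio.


TUR = u_lab / u_ref
= 0.077 / 0.0518
= 1.4865

1.4865


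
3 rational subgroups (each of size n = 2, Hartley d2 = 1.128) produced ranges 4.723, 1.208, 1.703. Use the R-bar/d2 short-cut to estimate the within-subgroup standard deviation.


R_bar = (4.723 + 1.208 + 1.703) / 3
R_bar = 7.634 / 3 = 2.5446667
sigma_hat = R_bar / d2 = 2.5446667 / 1.128 = 2.2559

2.2559


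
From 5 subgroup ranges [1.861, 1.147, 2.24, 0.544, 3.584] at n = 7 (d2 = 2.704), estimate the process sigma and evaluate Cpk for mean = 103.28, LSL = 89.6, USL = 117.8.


R_bar = (1.861 + 1.147 + 2.24 + 0.544 + 3.584) / 5 = 1.8752
sigma = R_bar / d2 = 1.8752 / 2.704 = 0.69349112
Cp = (USL - LSL)/(6*sigma) = (117.8 - 89.6)/(6*0.69349112) = 6.7773
Cpu = (117.8 - 103.28)/(3*0.69349112) = 6.9792
Cpl = (103.28 - 89.6)/(3*0.69349112) = 6.5754
Cpk = min(Cpu, Cpl) = 6.5754

6.5754


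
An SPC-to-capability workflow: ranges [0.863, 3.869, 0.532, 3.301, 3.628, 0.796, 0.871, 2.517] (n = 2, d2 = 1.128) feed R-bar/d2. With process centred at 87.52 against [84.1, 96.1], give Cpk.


R_bar = (0.863 + 3.869 + 0.532 + 3.301 + 3.628 + 0.796 + 0.871 + 2.517) / 8 = 2.047125
sigma = R_bar / d2 = 2.047125 / 1.128 = 1.8148271
Cp = (USL - LSL)/(6*sigma) = (96.1 - 84.1)/(6*1.8148271) = 1.1020
Cpu = (96.1 - 87.52)/(3*1.8148271) = 1.5759
Cpl = (87.52 - 84.1)/(3*1.8148271) = 0.6282
Cpk = min(Cpu, Cpl) = 0.6282

0.6282


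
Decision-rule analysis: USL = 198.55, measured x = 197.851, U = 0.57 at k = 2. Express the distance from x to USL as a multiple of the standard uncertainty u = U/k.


u = U / k = 0.57 / 2 = 0.285
margin = |USL - x| = |198.55 - 197.851| = 0.699
z = margin / u = 0.699 / 0.285
z = 2.4526

2.4526


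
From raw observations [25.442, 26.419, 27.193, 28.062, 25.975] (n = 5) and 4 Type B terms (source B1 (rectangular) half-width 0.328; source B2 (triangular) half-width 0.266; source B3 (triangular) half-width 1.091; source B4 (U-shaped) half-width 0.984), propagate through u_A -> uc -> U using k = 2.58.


mean = (25.442 + 26.419 + 27.193 + 28.062 + 25.975) / 5 = 26.6182
s = sqrt(sum((x - mean)^2)/(n-1)) = 1.0309931
u_A = s / sqrt(n) = 1.0309931 / sqrt(5) = 0.46107413
u_B1 = 0.328 / sqrt(3) = 0.18937089
u_B2 = 0.266 / sqrt(6) = 0.10859405
u_B3 = 1.091 / sqrt(6) = 0.44539888
u_B4 = 0.984 / sqrt(2) = 0.69579307
uc = sqrt(0.46107413^2 + 0.18937089^2 + 0.10859405^2 + 0.44539888^2 + 0.69579307^2) = 0.97095392
U = k * uc = 2.58 * 0.97095392
U = 2.5051

2.5051


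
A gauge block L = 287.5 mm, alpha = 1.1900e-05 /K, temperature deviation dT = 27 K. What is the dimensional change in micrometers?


dL = L * alpha * dT
= 287.5 * 1.1900e-05 * 27
= 0.0923737 mm
dL_um = 0.0923737 * 1000 = 92.3737 um

92.3737


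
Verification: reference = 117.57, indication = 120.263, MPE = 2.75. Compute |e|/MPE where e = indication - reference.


e = indication - reference = 120.263 - 117.57 = 2.6930
|e| = 2.6930
ratio = |e| / MPE = 2.6930 / 2.75
ratio = 0.9793

0.9793


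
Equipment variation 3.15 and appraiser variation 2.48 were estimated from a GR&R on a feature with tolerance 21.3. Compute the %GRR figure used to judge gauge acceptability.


GRR = sqrt(EV^2 + AV^2) = sqrt(3.15^2 + 2.48^2) = 4.0091021
%GRR = GRR / tol * 100 = 4.0091021 / 21.3 * 100
%GRR = 18.8221

18.8221


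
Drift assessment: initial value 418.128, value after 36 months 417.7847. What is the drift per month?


rate = (v2 - v1) / months
= (417.7847 - 418.128) / 36
= -0.3433 / 36
= -0.0095

-0.0095


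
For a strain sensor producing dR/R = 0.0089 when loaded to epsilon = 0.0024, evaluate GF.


GF = (dR/R) / epsilon
= 0.0089 / 0.0024
= 3.7083

3.7083


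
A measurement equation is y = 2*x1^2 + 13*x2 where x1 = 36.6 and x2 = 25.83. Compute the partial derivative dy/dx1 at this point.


y = 2*x1^2 + 13*x2
dy/dx1 = 2*2*x1
Evaluate at x1 = 36.6: c1 = 4 * 36.6
c1 = 146.4000

146.4000


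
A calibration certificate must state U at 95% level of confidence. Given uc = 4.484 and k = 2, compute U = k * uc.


U = k * uc
U = 2 * 4.484
U = 8.9680

8.9680


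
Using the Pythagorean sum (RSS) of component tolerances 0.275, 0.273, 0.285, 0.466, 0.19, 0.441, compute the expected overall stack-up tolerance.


RSS = sqrt(0.275^2 + 0.273^2 + 0.285^2 + 0.466^2 + 0.19^2 + 0.441^2)
= sqrt(0.679116)
= 0.8241

0.8241


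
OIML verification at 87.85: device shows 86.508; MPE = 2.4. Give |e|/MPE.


e = indication - reference = 86.508 - 87.85 = -1.3420
|e| = 1.3420
ratio = |e| / MPE = 1.3420 / 2.4
ratio = 0.5592

0.5592


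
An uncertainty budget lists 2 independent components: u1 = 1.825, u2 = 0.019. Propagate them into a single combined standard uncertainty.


uc = sqrt(1.825^2 + 0.019^2)
uc = sqrt(3.330986)
uc = 1.8251

1.8251


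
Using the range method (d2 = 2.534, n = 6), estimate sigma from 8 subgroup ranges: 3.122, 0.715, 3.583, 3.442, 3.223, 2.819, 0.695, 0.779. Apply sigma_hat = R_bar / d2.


R_bar = (3.122 + 0.715 + 3.583 + 3.442 + 3.223 + 2.819 + 0.695 + 0.779) / 8
R_bar = 18.378 / 8 = 2.29725
sigma_hat = R_bar / d2 = 2.29725 / 2.534 = 0.9066

0.9066


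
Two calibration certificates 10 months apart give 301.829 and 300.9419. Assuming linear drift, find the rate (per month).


rate = (v2 - v1) / months
= (300.9419 - 301.829) / 10
= -0.8871 / 10
= -0.0887

-0.0887


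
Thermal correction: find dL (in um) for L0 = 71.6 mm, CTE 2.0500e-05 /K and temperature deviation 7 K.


dL = L * alpha * dT
= 71.6 * 2.0500e-05 * 7
= 0.0102746 mm
dL_um = 0.0102746 * 1000 = 10.2746 um

10.2746


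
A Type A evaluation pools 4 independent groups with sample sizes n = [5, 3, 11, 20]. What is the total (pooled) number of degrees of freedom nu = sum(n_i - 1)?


nu = sum_i (n_i - 1)
nu = ((5 - 1) + (3 - 1) + (11 - 1) + (20 - 1))
nu = 4 + 2 + 10 + 19
nu = 35

35


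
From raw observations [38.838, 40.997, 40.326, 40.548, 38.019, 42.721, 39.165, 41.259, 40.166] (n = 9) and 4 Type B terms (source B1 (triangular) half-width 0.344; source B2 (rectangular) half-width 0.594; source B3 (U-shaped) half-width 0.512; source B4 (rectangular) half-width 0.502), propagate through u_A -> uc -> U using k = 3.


mean = (38.838 + 40.997 + 40.326 + 40.548 + 38.019 + 42.721 + 39.165 + 41.259 + 40.166) / 9 = 40.22655556
s = sqrt(sum((x - mean)^2)/(n-1)) = 1.4109815
u_A = s / sqrt(n) = 1.4109815 / sqrt(9) = 0.47032717
u_B1 = 0.344 / sqrt(6) = 0.14043741
u_B2 = 0.594 / sqrt(3) = 0.34294606
u_B3 = 0.512 / sqrt(2) = 0.36203867
u_B4 = 0.502 / sqrt(3) = 0.28982984
uc = sqrt(0.47032717^2 + 0.14043741^2 + 0.34294606^2 + 0.36203867^2 + 0.28982984^2) = 0.75737418
U = k * uc = 3 * 0.75737418
U = 2.2721

2.2721


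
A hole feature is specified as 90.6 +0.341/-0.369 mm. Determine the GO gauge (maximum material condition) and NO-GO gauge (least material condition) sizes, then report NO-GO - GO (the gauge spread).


GO = nominal - lower_tol (smallest hole = maximum material condition)
GO = 90.6 - 0.369 = 90.231
NO-GO = nominal + upper_tol (largest hole = least material condition)
NO-GO = 90.6 + 0.341 = 90.941
spread = NO-GO - GO = 90.941 - 90.231 = 0.7100

0.7100


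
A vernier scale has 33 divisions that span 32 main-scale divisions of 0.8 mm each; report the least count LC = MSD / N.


LC = MSD / n_div
= 0.8 / 33
= 0.0242

0.0242


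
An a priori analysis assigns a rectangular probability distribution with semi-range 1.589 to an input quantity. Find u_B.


u_B = half_width / sqrt(3)
u_B = 1.589 / 1.7320508
u_B = 0.9174

0.9174


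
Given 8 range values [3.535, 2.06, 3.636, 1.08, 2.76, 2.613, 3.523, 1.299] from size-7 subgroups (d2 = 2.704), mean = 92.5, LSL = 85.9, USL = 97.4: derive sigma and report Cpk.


R_bar = (3.535 + 2.06 + 3.636 + 1.08 + 2.76 + 2.613 + 3.523 + 1.299) / 8 = 2.56325
sigma = R_bar / d2 = 2.56325 / 2.704 = 0.94794749
Cp = (USL - LSL)/(6*sigma) = (97.4 - 85.9)/(6*0.94794749) = 2.0219
Cpu = (97.4 - 92.5)/(3*0.94794749) = 1.7230
Cpl = (92.5 - 85.9)/(3*0.94794749) = 2.3208
Cpk = min(Cpu, Cpl) = 1.7230

1.7230


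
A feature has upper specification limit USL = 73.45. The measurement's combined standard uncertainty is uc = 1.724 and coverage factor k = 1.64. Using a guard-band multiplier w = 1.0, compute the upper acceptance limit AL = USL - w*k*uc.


U = k * uc = 1.64 * 1.724 = 2.82736
guard band g = w * U = 1.0 * 2.82736 = 2.82736
AL = USL - g = 73.45 - 2.82736
AL = 70.6226

70.6226


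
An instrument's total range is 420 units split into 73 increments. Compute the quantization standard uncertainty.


resolution = range / divisions
resolution = 420 / 73 = 5.7534247
u_res = resolution / (2*sqrt(3))
u_res = 5.7534247 / 3.4641016
u_res = 1.6609

1.6609


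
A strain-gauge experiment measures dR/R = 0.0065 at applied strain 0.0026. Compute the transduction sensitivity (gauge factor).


GF = (dR/R) / epsilon
= 0.0065 / 0.0026
= 2.5000

2.5000


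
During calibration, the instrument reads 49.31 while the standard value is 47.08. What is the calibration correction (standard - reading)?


Correction = standard - reading
= 47.08 - 49.31
= -2.2300

-2.2300


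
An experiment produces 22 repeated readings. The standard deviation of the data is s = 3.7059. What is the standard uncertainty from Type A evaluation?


u_A = s / sqrt(n)
u_A = 3.7059 / sqrt(22)
u_A = 3.7059 / 4.6904158
u_A = 0.7901

0.7901


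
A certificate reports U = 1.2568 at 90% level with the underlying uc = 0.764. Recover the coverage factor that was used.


k = U / uc
k = 1.2568 / 0.764
k = 1.645

1.645


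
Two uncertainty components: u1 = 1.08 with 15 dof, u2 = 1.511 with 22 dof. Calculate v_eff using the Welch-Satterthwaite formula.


uc = sqrt(u1^2 + u2^2) = sqrt(1.08^2 + 1.511^2) = 1.8572886
v_eff = uc^4 / (u1^4/v1 + u2^4/v2)
= 1.8572886^4 / (1.08^4/15 + 1.511^4/22)
= 11.899195 / 0.32763751
v_eff = 36.3182

36.3182


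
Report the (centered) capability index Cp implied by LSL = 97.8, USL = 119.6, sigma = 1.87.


Cp = (USL - LSL) / (6 * sigma)
= (119.6 - 97.8) / (6 * 1.87)
= 21.8000 / 11.2200
= 1.9430

1.9430


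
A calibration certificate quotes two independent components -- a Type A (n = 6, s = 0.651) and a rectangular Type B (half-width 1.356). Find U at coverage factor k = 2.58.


u_A = s / sqrt(n) = 0.651 / sqrt(6) = 0.26576964
u_B = half_width / sqrt(3) = 1.356 / sqrt(3) = 0.78288697
uc = sqrt(u_A^2 + u_B^2) = sqrt(0.26576964^2 + 0.78288697^2) = 0.82676811
U = k * uc = 2.58 * 0.82676811
U = 2.1331

2.1331


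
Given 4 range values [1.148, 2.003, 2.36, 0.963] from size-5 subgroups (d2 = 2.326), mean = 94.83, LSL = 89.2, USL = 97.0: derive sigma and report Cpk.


R_bar = (1.148 + 2.003 + 2.36 + 0.963) / 4 = 1.6185
sigma = R_bar / d2 = 1.6185 / 2.326 = 0.69582975
Cp = (USL - LSL)/(6*sigma) = (97.0 - 89.2)/(6*0.69582975) = 1.8683
Cpu = (97.0 - 94.83)/(3*0.69582975) = 1.0395
Cpl = (94.83 - 89.2)/(3*0.69582975) = 2.6970
Cpk = min(Cpu, Cpl) = 1.0395

1.0395


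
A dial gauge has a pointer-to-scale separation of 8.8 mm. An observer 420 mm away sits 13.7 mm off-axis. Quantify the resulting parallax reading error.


error = h * offset / d
= 8.8 * 13.7 / 420
= 0.2870

0.2870


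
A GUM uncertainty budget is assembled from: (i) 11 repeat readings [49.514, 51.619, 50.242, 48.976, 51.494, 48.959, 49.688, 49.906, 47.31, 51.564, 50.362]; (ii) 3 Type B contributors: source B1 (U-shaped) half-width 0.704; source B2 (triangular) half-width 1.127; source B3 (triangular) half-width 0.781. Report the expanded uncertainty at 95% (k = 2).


mean = (49.514 + 51.619 + 50.242 + 48.976 + 51.494 + 48.959 + 49.688 + 49.906 + 47.31 + 51.564 + 50.362) / 11 = 49.96672727
s = sqrt(sum((x - mean)^2)/(n-1)) = 1.3110094
u_A = s / sqrt(n) = 1.3110094 / sqrt(11) = 0.39528421
u_B1 = 0.704 / sqrt(2) = 0.49780317
u_B2 = 1.127 / sqrt(6) = 0.46009582
u_B3 = 0.781 / sqrt(6) = 0.31884191
uc = sqrt(0.39528421^2 + 0.49780317^2 + 0.46009582^2 + 0.31884191^2) = 0.84699819
U = k * uc = 2 * 0.84699819
U = 1.6940

1.6940


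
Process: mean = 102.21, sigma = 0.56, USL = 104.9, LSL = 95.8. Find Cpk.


Cpu = (USL - mean) / (3*sigma) = (104.9 - 102.21) / (3*0.56) = 1.6012
Cpl = (mean - LSL) / (3*sigma) = (102.21 - 95.8) / (3*0.56) = 3.8155
Cpk = min(Cpu, Cpl) = 1.6012

1.6012


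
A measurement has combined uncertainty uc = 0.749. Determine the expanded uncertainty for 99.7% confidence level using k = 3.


U = k * uc
U = 3 * 0.749
U = 2.2470

2.2470


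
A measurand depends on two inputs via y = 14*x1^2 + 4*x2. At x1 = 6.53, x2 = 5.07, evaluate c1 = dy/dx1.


y = 14*x1^2 + 4*x2
dy/dx1 = 2*14*x1
Evaluate at x1 = 6.53: c1 = 28 * 6.53
c1 = 182.8400

182.8400


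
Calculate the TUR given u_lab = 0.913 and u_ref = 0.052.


TUR = u_lab / u_ref
= 0.913 / 0.052
= 17.5577

17.5577


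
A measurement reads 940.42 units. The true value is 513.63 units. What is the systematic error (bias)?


Systematic error = measured - true
= 940.42 - 513.63
= 426.7900

426.7900


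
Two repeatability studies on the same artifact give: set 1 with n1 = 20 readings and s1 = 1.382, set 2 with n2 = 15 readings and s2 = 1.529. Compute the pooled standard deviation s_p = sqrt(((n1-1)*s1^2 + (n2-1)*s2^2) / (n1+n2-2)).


s_p = sqrt(((n1-1)*s1^2 + (n2-1)*s2^2) / (n1+n2-2))
numerator = (20-1)*1.382^2 + (15-1)*1.529^2 = 36.288556 + 32.729774 = 69.01833
denominator = 20 + 15 - 2 = 33
s_p^2 = 69.01833 / 33 = 2.0914645
s_p = sqrt(2.0914645) = 1.4462

1.4462


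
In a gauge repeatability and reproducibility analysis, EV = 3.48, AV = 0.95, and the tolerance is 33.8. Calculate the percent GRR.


GRR = sqrt(EV^2 + AV^2) = sqrt(3.48^2 + 0.95^2) = 3.6073397
%GRR = GRR / tol * 100 = 3.6073397 / 33.8 * 100
%GRR = 10.6726

10.6726


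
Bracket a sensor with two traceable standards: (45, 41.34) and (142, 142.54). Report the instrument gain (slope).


slope = (y2 - y1) / (x2 - x1)
= (142.54 - 41.34) / (142 - 45)
= 101.2000 / 97
= 1.0433

1.0433


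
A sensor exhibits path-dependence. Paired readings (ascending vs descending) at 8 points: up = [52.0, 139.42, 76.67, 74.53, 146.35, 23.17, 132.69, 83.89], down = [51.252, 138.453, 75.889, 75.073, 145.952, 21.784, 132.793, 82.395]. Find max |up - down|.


|52.0 - 51.252| = 0.7480
|139.42 - 138.453| = 0.9670
|76.67 - 75.889| = 0.7810
|74.53 - 75.073| = 0.5430
|146.35 - 145.952| = 0.3980
|23.17 - 21.784| = 1.3860
|132.69 - 132.793| = 0.1030
|83.89 - 82.395| = 1.4950
hysteresis = max(diffs) = 1.4950

1.4950


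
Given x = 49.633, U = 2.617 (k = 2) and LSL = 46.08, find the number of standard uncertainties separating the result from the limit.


u = U / k = 2.617 / 2 = 1.3085
margin = |LSL - x| = |46.08 - 49.633| = 3.553
z = margin / u = 3.553 / 1.3085
z = 2.7153

2.7153


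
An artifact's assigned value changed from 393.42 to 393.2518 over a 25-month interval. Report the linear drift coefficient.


rate = (v2 - v1) / months
= (393.2518 - 393.42) / 25
= -0.1682 / 25
= -0.0067

-0.0067


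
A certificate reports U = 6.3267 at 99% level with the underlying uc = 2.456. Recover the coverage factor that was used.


k = U / uc
k = 6.3267 / 2.456
k = 2.576

2.576


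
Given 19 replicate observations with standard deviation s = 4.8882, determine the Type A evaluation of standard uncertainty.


u_A = s / sqrt(n)
u_A = 4.8882 / sqrt(19)
u_A = 4.8882 / 4.3588989
u_A = 1.1214

1.1214


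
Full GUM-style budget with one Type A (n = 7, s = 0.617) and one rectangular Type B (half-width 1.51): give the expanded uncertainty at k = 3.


u_A = s / sqrt(n) = 0.617 / sqrt(7) = 0.23320408
u_B = half_width / sqrt(3) = 1.51 / sqrt(3) = 0.87179891
uc = sqrt(u_A^2 + u_B^2) = sqrt(0.23320408^2 + 0.87179891^2) = 0.90245082
U = k * uc = 3 * 0.90245082
U = 2.7074

2.7074


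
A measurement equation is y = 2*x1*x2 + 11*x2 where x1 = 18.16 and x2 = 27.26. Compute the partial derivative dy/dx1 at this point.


y = 2*x1*x2 + 11*x2
dy/dx1 = 2*x2
Evaluate at x2 = 27.26: c1 = 2 * 27.26
c1 = 54.5200

54.5200


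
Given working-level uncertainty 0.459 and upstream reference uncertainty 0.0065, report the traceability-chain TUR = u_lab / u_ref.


TUR = u_lab / u_ref
= 0.459 / 0.0065
= 70.6154

70.6154


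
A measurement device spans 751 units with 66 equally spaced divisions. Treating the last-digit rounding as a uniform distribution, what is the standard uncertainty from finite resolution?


resolution = range / divisions
resolution = 751 / 66 = 11.378788
u_res = resolution / (2*sqrt(3))
u_res = 11.378788 / 3.4641016
u_res = 3.2848

3.2848


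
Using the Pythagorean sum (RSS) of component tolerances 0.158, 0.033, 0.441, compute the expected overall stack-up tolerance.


RSS = sqrt(0.158^2 + 0.033^2 + 0.441^2)
= sqrt(0.220534)
= 0.4696

0.4696


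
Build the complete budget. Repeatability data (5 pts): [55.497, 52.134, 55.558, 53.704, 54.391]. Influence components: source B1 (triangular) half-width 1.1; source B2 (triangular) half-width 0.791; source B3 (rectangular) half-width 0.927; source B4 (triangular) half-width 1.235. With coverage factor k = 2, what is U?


mean = (55.497 + 52.134 + 55.558 + 53.704 + 54.391) / 5 = 54.2568
s = sqrt(sum((x - mean)^2)/(n-1)) = 1.4196034
u_A = s / sqrt(n) = 1.4196034 / sqrt(5) = 0.63486594
u_B1 = 1.1 / sqrt(6) = 0.44907312
u_B2 = 0.791 / sqrt(6) = 0.3229244
u_B3 = 0.927 / sqrt(3) = 0.5352037
u_B4 = 1.235 / sqrt(6) = 0.50418664
uc = sqrt(0.63486594^2 + 0.44907312^2 + 0.3229244^2 + 0.5352037^2 + 0.50418664^2) = 1.1178769
U = k * uc = 2 * 1.1178769
U = 2.2358

2.2358


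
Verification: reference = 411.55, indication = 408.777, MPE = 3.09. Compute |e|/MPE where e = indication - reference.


e = indication - reference = 408.777 - 411.55 = -2.7730
|e| = 2.7730
ratio = |e| / MPE = 2.7730 / 3.09
ratio = 0.8974

0.8974


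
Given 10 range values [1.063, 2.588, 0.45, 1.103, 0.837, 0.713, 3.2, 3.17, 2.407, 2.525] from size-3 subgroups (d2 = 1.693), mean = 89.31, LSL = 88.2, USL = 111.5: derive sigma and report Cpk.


R_bar = (1.063 + 2.588 + 0.45 + 1.103 + 0.837 + 0.713 + 3.2 + 3.17 + 2.407 + 2.525) / 10 = 1.8056
sigma = R_bar / d2 = 1.8056 / 1.693 = 1.0665092
Cp = (USL - LSL)/(6*sigma) = (111.5 - 88.2)/(6*1.0665092) = 3.6412
Cpu = (111.5 - 89.31)/(3*1.0665092) = 6.9354
Cpl = (89.31 - 88.2)/(3*1.0665092) = 0.3469
Cpk = min(Cpu, Cpl) = 0.3469

0.3469


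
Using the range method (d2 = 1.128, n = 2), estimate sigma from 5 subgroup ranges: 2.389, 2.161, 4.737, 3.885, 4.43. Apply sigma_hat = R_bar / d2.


R_bar = (2.389 + 2.161 + 4.737 + 3.885 + 4.43) / 5
R_bar = 17.602 / 5 = 3.5204
sigma_hat = R_bar / d2 = 3.5204 / 1.128 = 3.1209

3.1209


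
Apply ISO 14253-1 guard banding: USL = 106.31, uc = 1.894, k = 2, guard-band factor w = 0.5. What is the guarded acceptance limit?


U = k * uc = 2 * 1.894 = 3.788
guard band g = w * U = 0.5 * 3.788 = 1.894
AL = USL - g = 106.31 - 1.894
AL = 104.4160

104.4160


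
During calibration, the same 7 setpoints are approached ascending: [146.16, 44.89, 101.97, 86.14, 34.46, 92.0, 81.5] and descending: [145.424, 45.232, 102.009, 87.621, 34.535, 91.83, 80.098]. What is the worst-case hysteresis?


|146.16 - 145.424| = 0.7360
|44.89 - 45.232| = 0.3420
|101.97 - 102.009| = 0.0390
|86.14 - 87.621| = 1.4810
|34.46 - 34.535| = 0.0750
|92.0 - 91.83| = 0.1700
|81.5 - 80.098| = 1.4020
hysteresis = max(diffs) = 1.4810

1.4810


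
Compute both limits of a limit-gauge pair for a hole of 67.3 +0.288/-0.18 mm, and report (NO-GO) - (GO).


GO = nominal - lower_tol (smallest hole = maximum material condition)
GO = 67.3 - 0.18 = 67.12
NO-GO = nominal + upper_tol (largest hole = least material condition)
NO-GO = 67.3 + 0.288 = 67.588
spread = NO-GO - GO = 67.588 - 67.12 = 0.4680

0.4680


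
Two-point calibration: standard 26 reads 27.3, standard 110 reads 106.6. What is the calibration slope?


slope = (y2 - y1) / (x2 - x1)
= (106.6 - 27.3) / (110 - 26)
= 79.3000 / 84
= 0.9440

0.9440


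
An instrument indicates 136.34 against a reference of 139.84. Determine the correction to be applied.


Correction = standard - reading
= 139.84 - 136.34
= 3.5000

3.5000


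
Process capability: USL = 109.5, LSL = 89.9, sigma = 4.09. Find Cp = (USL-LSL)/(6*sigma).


Cp = (USL - LSL) / (6 * sigma)
= (109.5 - 89.9) / (6 * 4.09)
= 19.6000 / 24.5400
= 0.7987

0.7987


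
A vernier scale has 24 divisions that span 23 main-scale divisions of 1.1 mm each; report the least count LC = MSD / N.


LC = MSD / n_div
= 1.1 / 24
= 0.0458

0.0458


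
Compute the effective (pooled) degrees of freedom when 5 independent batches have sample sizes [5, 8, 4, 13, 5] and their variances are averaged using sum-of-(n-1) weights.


nu = sum_i (n_i - 1)
nu = ((5 - 1) + (8 - 1) + (4 - 1) + (13 - 1) + (5 - 1))
nu = 4 + 7 + 3 + 12 + 4
nu = 30

30


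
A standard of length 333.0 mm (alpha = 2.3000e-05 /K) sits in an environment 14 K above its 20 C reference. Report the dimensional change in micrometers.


dL = L * alpha * dT
= 333.0 * 2.3000e-05 * 14
= 0.1072260 mm
dL_um = 0.1072260 * 1000 = 107.2260 um

107.2260


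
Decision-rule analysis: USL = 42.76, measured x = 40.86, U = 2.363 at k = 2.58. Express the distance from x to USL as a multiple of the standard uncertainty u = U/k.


u = U / k = 2.363 / 2.58 = 0.91589147
margin = |USL - x| = |42.76 - 40.86| = 1.9
z = margin / u = 1.9 / 0.91589147
z = 2.0745

2.0745


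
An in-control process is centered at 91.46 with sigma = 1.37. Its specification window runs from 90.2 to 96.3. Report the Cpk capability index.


Cpu = (USL - mean) / (3*sigma) = (96.3 - 91.46) / (3*1.37) = 1.1776
Cpl = (mean - LSL) / (3*sigma) = (91.46 - 90.2) / (3*1.37) = 0.3066
Cpk = min(Cpu, Cpl) = 0.3066

0.3066


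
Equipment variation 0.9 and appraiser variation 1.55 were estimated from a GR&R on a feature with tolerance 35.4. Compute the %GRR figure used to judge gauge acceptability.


GRR = sqrt(EV^2 + AV^2) = sqrt(0.9^2 + 1.55^2) = 1.7923448
%GRR = GRR / tol * 100 = 1.7923448 / 35.4 * 100
%GRR = 5.0631

5.0631
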